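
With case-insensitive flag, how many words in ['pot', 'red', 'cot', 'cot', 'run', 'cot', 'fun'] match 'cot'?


Case-insensitive matching: compare each word's lowercase form to 'cot'.
  'pot' -> lower='pot' -> no
  'red' -> lower='red' -> no
  'cot' -> lower='cot' -> MATCH
  'cot' -> lower='cot' -> MATCH
  'run' -> lower='run' -> no
  'cot' -> lower='cot' -> MATCH
  'fun' -> lower='fun' -> no
Matches: ['cot', 'cot', 'cot']
Count: 3

3


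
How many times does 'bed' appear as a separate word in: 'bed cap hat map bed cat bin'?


Scanning each word for exact match 'bed':
  Word 1: 'bed' -> MATCH
  Word 2: 'cap' -> no
  Word 3: 'hat' -> no
  Word 4: 'map' -> no
  Word 5: 'bed' -> MATCH
  Word 6: 'cat' -> no
  Word 7: 'bin' -> no
Total matches: 2

2


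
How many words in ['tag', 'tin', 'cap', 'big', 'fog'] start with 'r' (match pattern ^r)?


Pattern ^r anchors to start of word. Check which words begin with 'r':
  'tag' -> no
  'tin' -> no
  'cap' -> no
  'big' -> no
  'fog' -> no
Matching words: []
Count: 0

0


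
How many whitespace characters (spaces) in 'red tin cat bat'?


\s matches whitespace characters (spaces, tabs, etc.).
Text: 'red tin cat bat'
This text has 4 words separated by spaces.
Number of spaces = number of words - 1 = 4 - 1 = 3

3


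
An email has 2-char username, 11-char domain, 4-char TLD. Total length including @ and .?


An email address has format: username@domain.tld
Username length: 2
'@' character: 1
Domain length: 11
'.' character: 1
TLD length: 4
Total = 2 + 1 + 11 + 1 + 4 = 19

19


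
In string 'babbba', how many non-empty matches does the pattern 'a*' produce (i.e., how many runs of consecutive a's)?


Pattern 'a*' matches zero or more a's. We want non-empty runs of consecutive a's.
String: 'babbba'
Walking through the string to find runs of a's:
  Run 1: positions 1-1 -> 'a'
  Run 2: positions 5-5 -> 'a'
Non-empty runs found: ['a', 'a']
Count: 2

2


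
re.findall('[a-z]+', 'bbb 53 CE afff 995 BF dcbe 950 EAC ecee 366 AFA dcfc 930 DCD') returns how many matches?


Pattern '[a-z]+' finds one or more lowercase letters.
Text: 'bbb 53 CE afff 995 BF dcbe 950 EAC ecee 366 AFA dcfc 930 DCD'
Scanning for matches:
  Match 1: 'bbb'
  Match 2: 'afff'
  Match 3: 'dcbe'
  Match 4: 'ecee'
  Match 5: 'dcfc'
Total matches: 5

5


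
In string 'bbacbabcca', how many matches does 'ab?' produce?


Pattern 'ab?' matches 'a' optionally followed by 'b'.
String: 'bbacbabcca'
Scanning left to right for 'a' then checking next char:
  Match 1: 'a' (a not followed by b)
  Match 2: 'ab' (a followed by b)
  Match 3: 'a' (a not followed by b)
Total matches: 3

3


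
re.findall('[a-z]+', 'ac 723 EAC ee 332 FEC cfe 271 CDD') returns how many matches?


Pattern '[a-z]+' finds one or more lowercase letters.
Text: 'ac 723 EAC ee 332 FEC cfe 271 CDD'
Scanning for matches:
  Match 1: 'ac'
  Match 2: 'ee'
  Match 3: 'cfe'
Total matches: 3

3


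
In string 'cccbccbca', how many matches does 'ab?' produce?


Pattern 'ab?' matches 'a' optionally followed by 'b'.
String: 'cccbccbca'
Scanning left to right for 'a' then checking next char:
  Match 1: 'a' (a not followed by b)
Total matches: 1

1


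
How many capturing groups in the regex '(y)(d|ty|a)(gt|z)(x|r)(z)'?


To count capturing groups, count each '(' that starts a group.
Pattern: '(y)(d|ty|a)(gt|z)(x|r)(z)'
Walking through the pattern:
  Position 0: '(' -> group #1
  Position 3: '(' -> group #2
  Position 11: '(' -> group #3
  Position 17: '(' -> group #4
  Position 22: '(' -> group #5
Total capturing groups: 5

5


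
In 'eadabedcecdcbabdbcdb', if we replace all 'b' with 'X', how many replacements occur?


re.sub('b', 'X', text) replaces every occurrence of 'b' with 'X'.
Text: 'eadabedcecdcbabdbcdb'
Scanning for 'b':
  pos 4: 'b' -> replacement #1
  pos 12: 'b' -> replacement #2
  pos 14: 'b' -> replacement #3
  pos 16: 'b' -> replacement #4
  pos 19: 'b' -> replacement #5
Total replacements: 5

5


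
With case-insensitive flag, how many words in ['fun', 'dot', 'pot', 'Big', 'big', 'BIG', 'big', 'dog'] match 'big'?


Case-insensitive matching: compare each word's lowercase form to 'big'.
  'fun' -> lower='fun' -> no
  'dot' -> lower='dot' -> no
  'pot' -> lower='pot' -> no
  'Big' -> lower='big' -> MATCH
  'big' -> lower='big' -> MATCH
  'BIG' -> lower='big' -> MATCH
  'big' -> lower='big' -> MATCH
  'dog' -> lower='dog' -> no
Matches: ['Big', 'big', 'BIG', 'big']
Count: 4

4


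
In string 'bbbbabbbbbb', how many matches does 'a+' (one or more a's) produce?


Pattern 'a+' matches one or more consecutive a's.
String: 'bbbbabbbbbb'
Scanning for runs of a:
  Match 1: 'a' (length 1)
Total matches: 1

1


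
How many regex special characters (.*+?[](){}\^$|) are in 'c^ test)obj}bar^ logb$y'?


Regex special characters are: . * + ? [ ] ( ) { } \ ^ $ |
Scanning 'c^ test)obj}bar^ logb$y':
  pos 1: '^' -> SPECIAL
  pos 7: ')' -> SPECIAL
  pos 11: '}' -> SPECIAL
  pos 15: '^' -> SPECIAL
  pos 21: '$' -> SPECIAL
Special chars found: ['^', ')', '}', '^', '$']
Total: 5

5


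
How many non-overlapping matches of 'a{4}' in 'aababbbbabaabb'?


Pattern 'a{4}' matches exactly 4 consecutive a's (greedy, non-overlapping).
String: 'aababbbbabaabb'
Scanning for runs of a's:
  Run at pos 0: 'aa' (length 2) -> 0 match(es)
  Run at pos 3: 'a' (length 1) -> 0 match(es)
  Run at pos 8: 'a' (length 1) -> 0 match(es)
  Run at pos 10: 'aa' (length 2) -> 0 match(es)
Matches found: []
Total: 0

0


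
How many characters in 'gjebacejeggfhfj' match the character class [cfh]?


Character class [cfh] matches any of: {c, f, h}
Scanning string 'gjebacejeggfhfj' character by character:
  pos 0: 'g' -> no
  pos 1: 'j' -> no
  pos 2: 'e' -> no
  pos 3: 'b' -> no
  pos 4: 'a' -> no
  pos 5: 'c' -> MATCH
  pos 6: 'e' -> no
  pos 7: 'j' -> no
  pos 8: 'e' -> no
  pos 9: 'g' -> no
  pos 10: 'g' -> no
  pos 11: 'f' -> MATCH
  pos 12: 'h' -> MATCH
  pos 13: 'f' -> MATCH
  pos 14: 'j' -> no
Total matches: 4

4


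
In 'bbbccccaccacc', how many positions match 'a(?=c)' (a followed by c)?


Lookahead 'a(?=c)' matches 'a' only when followed by 'c'.
String: 'bbbccccaccacc'
Checking each position where char is 'a':
  pos 7: 'a' -> MATCH (next='c')
  pos 10: 'a' -> MATCH (next='c')
Matching positions: [7, 10]
Count: 2

2


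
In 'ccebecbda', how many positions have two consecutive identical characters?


Looking for consecutive identical characters in 'ccebecbda':
  pos 0-1: 'c' vs 'c' -> MATCH ('cc')
  pos 1-2: 'c' vs 'e' -> different
  pos 2-3: 'e' vs 'b' -> different
  pos 3-4: 'b' vs 'e' -> different
  pos 4-5: 'e' vs 'c' -> different
  pos 5-6: 'c' vs 'b' -> different
  pos 6-7: 'b' vs 'd' -> different
  pos 7-8: 'd' vs 'a' -> different
Consecutive identical pairs: ['cc']
Count: 1

1


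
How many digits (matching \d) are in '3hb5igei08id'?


\d matches any digit 0-9.
Scanning '3hb5igei08id':
  pos 0: '3' -> DIGIT
  pos 3: '5' -> DIGIT
  pos 8: '0' -> DIGIT
  pos 9: '8' -> DIGIT
Digits found: ['3', '5', '0', '8']
Total: 4

4


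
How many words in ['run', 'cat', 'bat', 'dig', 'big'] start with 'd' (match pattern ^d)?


Pattern ^d anchors to start of word. Check which words begin with 'd':
  'run' -> no
  'cat' -> no
  'bat' -> no
  'dig' -> MATCH (starts with 'd')
  'big' -> no
Matching words: ['dig']
Count: 1

1


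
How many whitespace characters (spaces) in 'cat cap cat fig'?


\s matches whitespace characters (spaces, tabs, etc.).
Text: 'cat cap cat fig'
This text has 4 words separated by spaces.
Number of spaces = number of words - 1 = 4 - 1 = 3

3


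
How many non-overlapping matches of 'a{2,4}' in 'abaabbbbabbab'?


Pattern 'a{2,4}' matches between 2 and 4 consecutive a's (greedy).
String: 'abaabbbbabbab'
Finding runs of a's and applying greedy matching:
  Run at pos 0: 'a' (length 1)
  Run at pos 2: 'aa' (length 2)
  Run at pos 8: 'a' (length 1)
  Run at pos 11: 'a' (length 1)
Matches: ['aa']
Count: 1

1


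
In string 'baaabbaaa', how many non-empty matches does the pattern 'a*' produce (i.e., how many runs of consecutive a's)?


Pattern 'a*' matches zero or more a's. We want non-empty runs of consecutive a's.
String: 'baaabbaaa'
Walking through the string to find runs of a's:
  Run 1: positions 1-3 -> 'aaa'
  Run 2: positions 6-8 -> 'aaa'
Non-empty runs found: ['aaa', 'aaa']
Count: 2

2


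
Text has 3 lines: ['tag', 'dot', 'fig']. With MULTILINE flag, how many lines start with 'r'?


With MULTILINE flag, ^ matches the start of each line.
Lines: ['tag', 'dot', 'fig']
Checking which lines start with 'r':
  Line 1: 'tag' -> no
  Line 2: 'dot' -> no
  Line 3: 'fig' -> no
Matching lines: []
Count: 0

0


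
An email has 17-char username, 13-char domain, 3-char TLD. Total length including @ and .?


An email address has format: username@domain.tld
Username length: 17
'@' character: 1
Domain length: 13
'.' character: 1
TLD length: 3
Total = 17 + 1 + 13 + 1 + 3 = 35

35


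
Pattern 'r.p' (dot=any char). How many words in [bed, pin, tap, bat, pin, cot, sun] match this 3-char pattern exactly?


Pattern 'r.p' means: starts with 'r', any single char, ends with 'p'.
Checking each word (must be exactly 3 chars):
  'bed' (len=3): no
  'pin' (len=3): no
  'tap' (len=3): no
  'bat' (len=3): no
  'pin' (len=3): no
  'cot' (len=3): no
  'sun' (len=3): no
Matching words: []
Total: 0

0


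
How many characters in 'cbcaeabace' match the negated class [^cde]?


Negated class [^cde] matches any char NOT in {c, d, e}
Scanning 'cbcaeabace':
  pos 0: 'c' -> no (excluded)
  pos 1: 'b' -> MATCH
  pos 2: 'c' -> no (excluded)
  pos 3: 'a' -> MATCH
  pos 4: 'e' -> no (excluded)
  pos 5: 'a' -> MATCH
  pos 6: 'b' -> MATCH
  pos 7: 'a' -> MATCH
  pos 8: 'c' -> no (excluded)
  pos 9: 'e' -> no (excluded)
Total matches: 5

5


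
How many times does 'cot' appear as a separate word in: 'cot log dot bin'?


Scanning each word for exact match 'cot':
  Word 1: 'cot' -> MATCH
  Word 2: 'log' -> no
  Word 3: 'dot' -> no
  Word 4: 'bin' -> no
Total matches: 1

1


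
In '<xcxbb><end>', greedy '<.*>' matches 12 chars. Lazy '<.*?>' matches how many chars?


Greedy '<.*>' tries to match as MUCH as possible.
Lazy '<.*?>' tries to match as LITTLE as possible.

String: '<xcxbb><end>'
Greedy '<.*>' starts at first '<' and extends to the LAST '>': '<xcxbb><end>' (12 chars)
Lazy '<.*?>' starts at first '<' and stops at the FIRST '>': '<xcxbb>' (7 chars)

7


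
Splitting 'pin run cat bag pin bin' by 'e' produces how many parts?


Splitting by 'e' breaks the string at each occurrence of the separator.
Text: 'pin run cat bag pin bin'
Parts after split:
  Part 1: 'pin run cat bag pin bin'
Total parts: 1

1


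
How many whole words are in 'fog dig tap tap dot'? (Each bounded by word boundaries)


Word boundaries (\b) mark the start/end of each word.
Text: 'fog dig tap tap dot'
Splitting by whitespace:
  Word 1: 'fog'
  Word 2: 'dig'
  Word 3: 'tap'
  Word 4: 'tap'
  Word 5: 'dot'
Total whole words: 5

5


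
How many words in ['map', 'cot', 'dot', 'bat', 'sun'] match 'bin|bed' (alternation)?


Alternation 'bin|bed' matches either 'bin' or 'bed'.
Checking each word:
  'map' -> no
  'cot' -> no
  'dot' -> no
  'bat' -> no
  'sun' -> no
Matches: []
Count: 0

0


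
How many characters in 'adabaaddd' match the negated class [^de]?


Negated class [^de] matches any char NOT in {d, e}
Scanning 'adabaaddd':
  pos 0: 'a' -> MATCH
  pos 1: 'd' -> no (excluded)
  pos 2: 'a' -> MATCH
  pos 3: 'b' -> MATCH
  pos 4: 'a' -> MATCH
  pos 5: 'a' -> MATCH
  pos 6: 'd' -> no (excluded)
  pos 7: 'd' -> no (excluded)
  pos 8: 'd' -> no (excluded)
Total matches: 5

5


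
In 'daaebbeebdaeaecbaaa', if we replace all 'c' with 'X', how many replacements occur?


re.sub('c', 'X', text) replaces every occurrence of 'c' with 'X'.
Text: 'daaebbeebdaeaecbaaa'
Scanning for 'c':
  pos 14: 'c' -> replacement #1
Total replacements: 1

1


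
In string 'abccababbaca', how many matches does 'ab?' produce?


Pattern 'ab?' matches 'a' optionally followed by 'b'.
String: 'abccababbaca'
Scanning left to right for 'a' then checking next char:
  Match 1: 'ab' (a followed by b)
  Match 2: 'ab' (a followed by b)
  Match 3: 'ab' (a followed by b)
  Match 4: 'a' (a not followed by b)
  Match 5: 'a' (a not followed by b)
Total matches: 5

5


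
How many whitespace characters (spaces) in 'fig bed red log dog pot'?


\s matches whitespace characters (spaces, tabs, etc.).
Text: 'fig bed red log dog pot'
This text has 6 words separated by spaces.
Number of spaces = number of words - 1 = 6 - 1 = 5

5


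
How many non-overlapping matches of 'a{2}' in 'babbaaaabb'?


Pattern 'a{2}' matches exactly 2 consecutive a's (greedy, non-overlapping).
String: 'babbaaaabb'
Scanning for runs of a's:
  Run at pos 1: 'a' (length 1) -> 0 match(es)
  Run at pos 4: 'aaaa' (length 4) -> 2 match(es)
Matches found: ['aa', 'aa']
Total: 2

2


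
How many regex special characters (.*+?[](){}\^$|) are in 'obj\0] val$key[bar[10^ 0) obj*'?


Regex special characters are: . * + ? [ ] ( ) { } \ ^ $ |
Scanning 'obj\0] val$key[bar[10^ 0) obj*':
  pos 3: '\' -> SPECIAL
  pos 5: ']' -> SPECIAL
  pos 10: '$' -> SPECIAL
  pos 14: '[' -> SPECIAL
  pos 18: '[' -> SPECIAL
  pos 21: '^' -> SPECIAL
  pos 24: ')' -> SPECIAL
  pos 29: '*' -> SPECIAL
Special chars found: ['\\', ']', '$', '[', '[', '^', ')', '*']
Total: 8

8


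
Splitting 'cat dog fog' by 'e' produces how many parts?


Splitting by 'e' breaks the string at each occurrence of the separator.
Text: 'cat dog fog'
Parts after split:
  Part 1: 'cat dog fog'
Total parts: 1

1


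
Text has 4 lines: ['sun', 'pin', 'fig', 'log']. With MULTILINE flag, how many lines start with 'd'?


With MULTILINE flag, ^ matches the start of each line.
Lines: ['sun', 'pin', 'fig', 'log']
Checking which lines start with 'd':
  Line 1: 'sun' -> no
  Line 2: 'pin' -> no
  Line 3: 'fig' -> no
  Line 4: 'log' -> no
Matching lines: []
Count: 0

0


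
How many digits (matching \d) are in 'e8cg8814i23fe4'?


\d matches any digit 0-9.
Scanning 'e8cg8814i23fe4':
  pos 1: '8' -> DIGIT
  pos 4: '8' -> DIGIT
  pos 5: '8' -> DIGIT
  pos 6: '1' -> DIGIT
  pos 7: '4' -> DIGIT
  pos 9: '2' -> DIGIT
  pos 10: '3' -> DIGIT
  pos 13: '4' -> DIGIT
Digits found: ['8', '8', '8', '1', '4', '2', '3', '4']
Total: 8

8


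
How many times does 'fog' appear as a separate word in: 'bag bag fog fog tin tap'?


Scanning each word for exact match 'fog':
  Word 1: 'bag' -> no
  Word 2: 'bag' -> no
  Word 3: 'fog' -> MATCH
  Word 4: 'fog' -> MATCH
  Word 5: 'tin' -> no
  Word 6: 'tap' -> no
Total matches: 2

2


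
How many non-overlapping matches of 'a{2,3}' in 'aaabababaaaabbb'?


Pattern 'a{2,3}' matches between 2 and 3 consecutive a's (greedy).
String: 'aaabababaaaabbb'
Finding runs of a's and applying greedy matching:
  Run at pos 0: 'aaa' (length 3)
  Run at pos 4: 'a' (length 1)
  Run at pos 6: 'a' (length 1)
  Run at pos 8: 'aaaa' (length 4)
Matches: ['aaa', 'aaa']
Count: 2

2


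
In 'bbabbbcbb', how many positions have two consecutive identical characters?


Looking for consecutive identical characters in 'bbabbbcbb':
  pos 0-1: 'b' vs 'b' -> MATCH ('bb')
  pos 1-2: 'b' vs 'a' -> different
  pos 2-3: 'a' vs 'b' -> different
  pos 3-4: 'b' vs 'b' -> MATCH ('bb')
  pos 4-5: 'b' vs 'b' -> MATCH ('bb')
  pos 5-6: 'b' vs 'c' -> different
  pos 6-7: 'c' vs 'b' -> different
  pos 7-8: 'b' vs 'b' -> MATCH ('bb')
Consecutive identical pairs: ['bb', 'bb', 'bb', 'bb']
Count: 4

4


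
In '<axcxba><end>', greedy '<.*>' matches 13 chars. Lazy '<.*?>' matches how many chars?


Greedy '<.*>' tries to match as MUCH as possible.
Lazy '<.*?>' tries to match as LITTLE as possible.

String: '<axcxba><end>'
Greedy '<.*>' starts at first '<' and extends to the LAST '>': '<axcxba><end>' (13 chars)
Lazy '<.*?>' starts at first '<' and stops at the FIRST '>': '<axcxba>' (8 chars)

8


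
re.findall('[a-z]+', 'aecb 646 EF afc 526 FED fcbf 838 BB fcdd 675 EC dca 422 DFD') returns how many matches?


Pattern '[a-z]+' finds one or more lowercase letters.
Text: 'aecb 646 EF afc 526 FED fcbf 838 BB fcdd 675 EC dca 422 DFD'
Scanning for matches:
  Match 1: 'aecb'
  Match 2: 'afc'
  Match 3: 'fcbf'
  Match 4: 'fcdd'
  Match 5: 'dca'
Total matches: 5

5


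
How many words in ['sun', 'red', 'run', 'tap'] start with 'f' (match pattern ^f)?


Pattern ^f anchors to start of word. Check which words begin with 'f':
  'sun' -> no
  'red' -> no
  'run' -> no
  'tap' -> no
Matching words: []
Count: 0

0


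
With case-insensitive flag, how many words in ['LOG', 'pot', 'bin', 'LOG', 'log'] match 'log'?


Case-insensitive matching: compare each word's lowercase form to 'log'.
  'LOG' -> lower='log' -> MATCH
  'pot' -> lower='pot' -> no
  'bin' -> lower='bin' -> no
  'LOG' -> lower='log' -> MATCH
  'log' -> lower='log' -> MATCH
Matches: ['LOG', 'LOG', 'log']
Count: 3

3


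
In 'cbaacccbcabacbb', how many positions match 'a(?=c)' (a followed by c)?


Lookahead 'a(?=c)' matches 'a' only when followed by 'c'.
String: 'cbaacccbcabacbb'
Checking each position where char is 'a':
  pos 2: 'a' -> no (next='a')
  pos 3: 'a' -> MATCH (next='c')
  pos 9: 'a' -> no (next='b')
  pos 11: 'a' -> MATCH (next='c')
Matching positions: [3, 11]
Count: 2

2


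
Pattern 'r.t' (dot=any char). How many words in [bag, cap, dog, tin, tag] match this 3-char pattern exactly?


Pattern 'r.t' means: starts with 'r', any single char, ends with 't'.
Checking each word (must be exactly 3 chars):
  'bag' (len=3): no
  'cap' (len=3): no
  'dog' (len=3): no
  'tin' (len=3): no
  'tag' (len=3): no
Matching words: []
Total: 0

0


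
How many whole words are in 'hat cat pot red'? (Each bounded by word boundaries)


Word boundaries (\b) mark the start/end of each word.
Text: 'hat cat pot red'
Splitting by whitespace:
  Word 1: 'hat'
  Word 2: 'cat'
  Word 3: 'pot'
  Word 4: 'red'
Total whole words: 4

4


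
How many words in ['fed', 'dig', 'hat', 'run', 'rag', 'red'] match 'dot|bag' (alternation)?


Alternation 'dot|bag' matches either 'dot' or 'bag'.
Checking each word:
  'fed' -> no
  'dig' -> no
  'hat' -> no
  'run' -> no
  'rag' -> no
  'red' -> no
Matches: []
Count: 0

0


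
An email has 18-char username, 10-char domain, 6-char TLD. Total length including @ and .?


An email address has format: username@domain.tld
Username length: 18
'@' character: 1
Domain length: 10
'.' character: 1
TLD length: 6
Total = 18 + 1 + 10 + 1 + 6 = 36

36


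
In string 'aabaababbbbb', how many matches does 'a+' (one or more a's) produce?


Pattern 'a+' matches one or more consecutive a's.
String: 'aabaababbbbb'
Scanning for runs of a:
  Match 1: 'aa' (length 2)
  Match 2: 'aa' (length 2)
  Match 3: 'a' (length 1)
Total matches: 3

3


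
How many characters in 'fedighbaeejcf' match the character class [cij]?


Character class [cij] matches any of: {c, i, j}
Scanning string 'fedighbaeejcf' character by character:
  pos 0: 'f' -> no
  pos 1: 'e' -> no
  pos 2: 'd' -> no
  pos 3: 'i' -> MATCH
  pos 4: 'g' -> no
  pos 5: 'h' -> no
  pos 6: 'b' -> no
  pos 7: 'a' -> no
  pos 8: 'e' -> no
  pos 9: 'e' -> no
  pos 10: 'j' -> MATCH
  pos 11: 'c' -> MATCH
  pos 12: 'f' -> no
Total matches: 3

3


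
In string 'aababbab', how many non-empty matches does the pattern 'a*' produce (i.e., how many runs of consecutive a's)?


Pattern 'a*' matches zero or more a's. We want non-empty runs of consecutive a's.
String: 'aababbab'
Walking through the string to find runs of a's:
  Run 1: positions 0-1 -> 'aa'
  Run 2: positions 3-3 -> 'a'
  Run 3: positions 6-6 -> 'a'
Non-empty runs found: ['aa', 'a', 'a']
Count: 3

3


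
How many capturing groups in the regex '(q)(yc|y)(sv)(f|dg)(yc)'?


To count capturing groups, count each '(' that starts a group.
Pattern: '(q)(yc|y)(sv)(f|dg)(yc)'
Walking through the pattern:
  Position 0: '(' -> group #1
  Position 3: '(' -> group #2
  Position 9: '(' -> group #3
  Position 13: '(' -> group #4
  Position 19: '(' -> group #5
Total capturing groups: 5

5


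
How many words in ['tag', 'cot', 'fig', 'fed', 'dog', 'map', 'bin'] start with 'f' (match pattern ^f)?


Pattern ^f anchors to start of word. Check which words begin with 'f':
  'tag' -> no
  'cot' -> no
  'fig' -> MATCH (starts with 'f')
  'fed' -> MATCH (starts with 'f')
  'dog' -> no
  'map' -> no
  'bin' -> no
Matching words: ['fig', 'fed']
Count: 2

2


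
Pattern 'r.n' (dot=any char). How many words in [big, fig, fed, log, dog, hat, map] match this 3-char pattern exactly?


Pattern 'r.n' means: starts with 'r', any single char, ends with 'n'.
Checking each word (must be exactly 3 chars):
  'big' (len=3): no
  'fig' (len=3): no
  'fed' (len=3): no
  'log' (len=3): no
  'dog' (len=3): no
  'hat' (len=3): no
  'map' (len=3): no
Matching words: []
Total: 0

0


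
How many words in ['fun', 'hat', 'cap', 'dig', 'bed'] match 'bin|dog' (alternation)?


Alternation 'bin|dog' matches either 'bin' or 'dog'.
Checking each word:
  'fun' -> no
  'hat' -> no
  'cap' -> no
  'dig' -> no
  'bed' -> no
Matches: []
Count: 0

0


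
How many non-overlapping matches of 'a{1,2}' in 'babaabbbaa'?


Pattern 'a{1,2}' matches between 1 and 2 consecutive a's (greedy).
String: 'babaabbbaa'
Finding runs of a's and applying greedy matching:
  Run at pos 1: 'a' (length 1)
  Run at pos 3: 'aa' (length 2)
  Run at pos 8: 'aa' (length 2)
Matches: ['a', 'aa', 'aa']
Count: 3

3


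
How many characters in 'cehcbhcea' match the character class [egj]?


Character class [egj] matches any of: {e, g, j}
Scanning string 'cehcbhcea' character by character:
  pos 0: 'c' -> no
  pos 1: 'e' -> MATCH
  pos 2: 'h' -> no
  pos 3: 'c' -> no
  pos 4: 'b' -> no
  pos 5: 'h' -> no
  pos 6: 'c' -> no
  pos 7: 'e' -> MATCH
  pos 8: 'a' -> no
Total matches: 2

2


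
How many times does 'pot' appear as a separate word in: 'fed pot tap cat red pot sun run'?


Scanning each word for exact match 'pot':
  Word 1: 'fed' -> no
  Word 2: 'pot' -> MATCH
  Word 3: 'tap' -> no
  Word 4: 'cat' -> no
  Word 5: 'red' -> no
  Word 6: 'pot' -> MATCH
  Word 7: 'sun' -> no
  Word 8: 'run' -> no
Total matches: 2

2


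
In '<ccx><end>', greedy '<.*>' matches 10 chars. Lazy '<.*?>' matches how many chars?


Greedy '<.*>' tries to match as MUCH as possible.
Lazy '<.*?>' tries to match as LITTLE as possible.

String: '<ccx><end>'
Greedy '<.*>' starts at first '<' and extends to the LAST '>': '<ccx><end>' (10 chars)
Lazy '<.*?>' starts at first '<' and stops at the FIRST '>': '<ccx>' (5 chars)

5


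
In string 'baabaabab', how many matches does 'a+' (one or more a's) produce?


Pattern 'a+' matches one or more consecutive a's.
String: 'baabaabab'
Scanning for runs of a:
  Match 1: 'aa' (length 2)
  Match 2: 'aa' (length 2)
  Match 3: 'a' (length 1)
Total matches: 3

3


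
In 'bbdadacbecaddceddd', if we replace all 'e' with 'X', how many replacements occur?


re.sub('e', 'X', text) replaces every occurrence of 'e' with 'X'.
Text: 'bbdadacbecaddceddd'
Scanning for 'e':
  pos 8: 'e' -> replacement #1
  pos 14: 'e' -> replacement #2
Total replacements: 2

2


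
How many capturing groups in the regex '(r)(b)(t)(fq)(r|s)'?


To count capturing groups, count each '(' that starts a group.
Pattern: '(r)(b)(t)(fq)(r|s)'
Walking through the pattern:
  Position 0: '(' -> group #1
  Position 3: '(' -> group #2
  Position 6: '(' -> group #3
  Position 9: '(' -> group #4
  Position 13: '(' -> group #5
Total capturing groups: 5

5


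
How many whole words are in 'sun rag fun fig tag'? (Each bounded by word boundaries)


Word boundaries (\b) mark the start/end of each word.
Text: 'sun rag fun fig tag'
Splitting by whitespace:
  Word 1: 'sun'
  Word 2: 'rag'
  Word 3: 'fun'
  Word 4: 'fig'
  Word 5: 'tag'
Total whole words: 5

5


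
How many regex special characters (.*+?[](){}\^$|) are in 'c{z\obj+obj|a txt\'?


Regex special characters are: . * + ? [ ] ( ) { } \ ^ $ |
Scanning 'c{z\obj+obj|a txt\':
  pos 1: '{' -> SPECIAL
  pos 3: '\' -> SPECIAL
  pos 7: '+' -> SPECIAL
  pos 11: '|' -> SPECIAL
  pos 17: '\' -> SPECIAL
Special chars found: ['{', '\\', '+', '|', '\\']
Total: 5

5


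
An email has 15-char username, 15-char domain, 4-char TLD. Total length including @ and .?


An email address has format: username@domain.tld
Username length: 15
'@' character: 1
Domain length: 15
'.' character: 1
TLD length: 4
Total = 15 + 1 + 15 + 1 + 4 = 36

36


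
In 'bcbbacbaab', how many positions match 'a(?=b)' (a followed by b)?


Lookahead 'a(?=b)' matches 'a' only when followed by 'b'.
String: 'bcbbacbaab'
Checking each position where char is 'a':
  pos 4: 'a' -> no (next='c')
  pos 7: 'a' -> no (next='a')
  pos 8: 'a' -> MATCH (next='b')
Matching positions: [8]
Count: 1

1


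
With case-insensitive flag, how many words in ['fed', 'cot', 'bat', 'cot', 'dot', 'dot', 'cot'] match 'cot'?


Case-insensitive matching: compare each word's lowercase form to 'cot'.
  'fed' -> lower='fed' -> no
  'cot' -> lower='cot' -> MATCH
  'bat' -> lower='bat' -> no
  'cot' -> lower='cot' -> MATCH
  'dot' -> lower='dot' -> no
  'dot' -> lower='dot' -> no
  'cot' -> lower='cot' -> MATCH
Matches: ['cot', 'cot', 'cot']
Count: 3

3


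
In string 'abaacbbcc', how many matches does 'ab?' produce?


Pattern 'ab?' matches 'a' optionally followed by 'b'.
String: 'abaacbbcc'
Scanning left to right for 'a' then checking next char:
  Match 1: 'ab' (a followed by b)
  Match 2: 'a' (a not followed by b)
  Match 3: 'a' (a not followed by b)
Total matches: 3

3


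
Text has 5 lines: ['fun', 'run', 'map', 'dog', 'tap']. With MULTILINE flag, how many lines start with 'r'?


With MULTILINE flag, ^ matches the start of each line.
Lines: ['fun', 'run', 'map', 'dog', 'tap']
Checking which lines start with 'r':
  Line 1: 'fun' -> no
  Line 2: 'run' -> MATCH
  Line 3: 'map' -> no
  Line 4: 'dog' -> no
  Line 5: 'tap' -> no
Matching lines: ['run']
Count: 1

1


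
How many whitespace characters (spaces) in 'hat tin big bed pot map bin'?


\s matches whitespace characters (spaces, tabs, etc.).
Text: 'hat tin big bed pot map bin'
This text has 7 words separated by spaces.
Number of spaces = number of words - 1 = 7 - 1 = 6

6


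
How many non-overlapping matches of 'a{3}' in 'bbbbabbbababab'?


Pattern 'a{3}' matches exactly 3 consecutive a's (greedy, non-overlapping).
String: 'bbbbabbbababab'
Scanning for runs of a's:
  Run at pos 4: 'a' (length 1) -> 0 match(es)
  Run at pos 8: 'a' (length 1) -> 0 match(es)
  Run at pos 10: 'a' (length 1) -> 0 match(es)
  Run at pos 12: 'a' (length 1) -> 0 match(es)
Matches found: []
Total: 0

0


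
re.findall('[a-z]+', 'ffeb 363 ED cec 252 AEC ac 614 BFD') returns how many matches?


Pattern '[a-z]+' finds one or more lowercase letters.
Text: 'ffeb 363 ED cec 252 AEC ac 614 BFD'
Scanning for matches:
  Match 1: 'ffeb'
  Match 2: 'cec'
  Match 3: 'ac'
Total matches: 3

3


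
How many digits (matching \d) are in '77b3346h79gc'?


\d matches any digit 0-9.
Scanning '77b3346h79gc':
  pos 0: '7' -> DIGIT
  pos 1: '7' -> DIGIT
  pos 3: '3' -> DIGIT
  pos 4: '3' -> DIGIT
  pos 5: '4' -> DIGIT
  pos 6: '6' -> DIGIT
  pos 8: '7' -> DIGIT
  pos 9: '9' -> DIGIT
Digits found: ['7', '7', '3', '3', '4', '6', '7', '9']
Total: 8

8


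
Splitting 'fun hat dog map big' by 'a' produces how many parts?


Splitting by 'a' breaks the string at each occurrence of the separator.
Text: 'fun hat dog map big'
Parts after split:
  Part 1: 'fun h'
  Part 2: 't dog m'
  Part 3: 'p big'
Total parts: 3

3


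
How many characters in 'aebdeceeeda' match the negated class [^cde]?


Negated class [^cde] matches any char NOT in {c, d, e}
Scanning 'aebdeceeeda':
  pos 0: 'a' -> MATCH
  pos 1: 'e' -> no (excluded)
  pos 2: 'b' -> MATCH
  pos 3: 'd' -> no (excluded)
  pos 4: 'e' -> no (excluded)
  pos 5: 'c' -> no (excluded)
  pos 6: 'e' -> no (excluded)
  pos 7: 'e' -> no (excluded)
  pos 8: 'e' -> no (excluded)
  pos 9: 'd' -> no (excluded)
  pos 10: 'a' -> MATCH
Total matches: 3

3


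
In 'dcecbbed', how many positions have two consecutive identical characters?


Looking for consecutive identical characters in 'dcecbbed':
  pos 0-1: 'd' vs 'c' -> different
  pos 1-2: 'c' vs 'e' -> different
  pos 2-3: 'e' vs 'c' -> different
  pos 3-4: 'c' vs 'b' -> different
  pos 4-5: 'b' vs 'b' -> MATCH ('bb')
  pos 5-6: 'b' vs 'e' -> different
  pos 6-7: 'e' vs 'd' -> different
Consecutive identical pairs: ['bb']
Count: 1

1


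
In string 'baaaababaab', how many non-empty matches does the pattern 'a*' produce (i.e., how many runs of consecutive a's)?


Pattern 'a*' matches zero or more a's. We want non-empty runs of consecutive a's.
String: 'baaaababaab'
Walking through the string to find runs of a's:
  Run 1: positions 1-4 -> 'aaaa'
  Run 2: positions 6-6 -> 'a'
  Run 3: positions 8-9 -> 'aa'
Non-empty runs found: ['aaaa', 'a', 'aa']
Count: 3

3


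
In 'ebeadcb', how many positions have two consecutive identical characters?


Looking for consecutive identical characters in 'ebeadcb':
  pos 0-1: 'e' vs 'b' -> different
  pos 1-2: 'b' vs 'e' -> different
  pos 2-3: 'e' vs 'a' -> different
  pos 3-4: 'a' vs 'd' -> different
  pos 4-5: 'd' vs 'c' -> different
  pos 5-6: 'c' vs 'b' -> different
Consecutive identical pairs: []
Count: 0

0


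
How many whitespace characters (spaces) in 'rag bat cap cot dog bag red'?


\s matches whitespace characters (spaces, tabs, etc.).
Text: 'rag bat cap cot dog bag red'
This text has 7 words separated by spaces.
Number of spaces = number of words - 1 = 7 - 1 = 6

6


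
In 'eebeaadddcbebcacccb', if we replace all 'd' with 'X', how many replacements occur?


re.sub('d', 'X', text) replaces every occurrence of 'd' with 'X'.
Text: 'eebeaadddcbebcacccb'
Scanning for 'd':
  pos 6: 'd' -> replacement #1
  pos 7: 'd' -> replacement #2
  pos 8: 'd' -> replacement #3
Total replacements: 3

3


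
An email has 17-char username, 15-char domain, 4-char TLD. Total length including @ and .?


An email address has format: username@domain.tld
Username length: 17
'@' character: 1
Domain length: 15
'.' character: 1
TLD length: 4
Total = 17 + 1 + 15 + 1 + 4 = 38

38


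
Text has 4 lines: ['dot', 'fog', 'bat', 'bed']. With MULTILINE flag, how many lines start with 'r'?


With MULTILINE flag, ^ matches the start of each line.
Lines: ['dot', 'fog', 'bat', 'bed']
Checking which lines start with 'r':
  Line 1: 'dot' -> no
  Line 2: 'fog' -> no
  Line 3: 'bat' -> no
  Line 4: 'bed' -> no
Matching lines: []
Count: 0

0


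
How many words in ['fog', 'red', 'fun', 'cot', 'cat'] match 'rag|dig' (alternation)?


Alternation 'rag|dig' matches either 'rag' or 'dig'.
Checking each word:
  'fog' -> no
  'red' -> no
  'fun' -> no
  'cot' -> no
  'cat' -> no
Matches: []
Count: 0

0


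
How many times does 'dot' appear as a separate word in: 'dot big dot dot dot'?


Scanning each word for exact match 'dot':
  Word 1: 'dot' -> MATCH
  Word 2: 'big' -> no
  Word 3: 'dot' -> MATCH
  Word 4: 'dot' -> MATCH
  Word 5: 'dot' -> MATCH
Total matches: 4

4


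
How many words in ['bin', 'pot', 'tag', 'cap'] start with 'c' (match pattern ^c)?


Pattern ^c anchors to start of word. Check which words begin with 'c':
  'bin' -> no
  'pot' -> no
  'tag' -> no
  'cap' -> MATCH (starts with 'c')
Matching words: ['cap']
Count: 1

1


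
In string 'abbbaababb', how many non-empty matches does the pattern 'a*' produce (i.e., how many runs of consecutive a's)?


Pattern 'a*' matches zero or more a's. We want non-empty runs of consecutive a's.
String: 'abbbaababb'
Walking through the string to find runs of a's:
  Run 1: positions 0-0 -> 'a'
  Run 2: positions 4-5 -> 'aa'
  Run 3: positions 7-7 -> 'a'
Non-empty runs found: ['a', 'aa', 'a']
Count: 3

3


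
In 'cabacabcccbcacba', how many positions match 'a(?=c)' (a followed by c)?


Lookahead 'a(?=c)' matches 'a' only when followed by 'c'.
String: 'cabacabcccbcacba'
Checking each position where char is 'a':
  pos 1: 'a' -> no (next='b')
  pos 3: 'a' -> MATCH (next='c')
  pos 5: 'a' -> no (next='b')
  pos 12: 'a' -> MATCH (next='c')
Matching positions: [3, 12]
Count: 2

2


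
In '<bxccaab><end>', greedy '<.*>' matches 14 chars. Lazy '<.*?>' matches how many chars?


Greedy '<.*>' tries to match as MUCH as possible.
Lazy '<.*?>' tries to match as LITTLE as possible.

String: '<bxccaab><end>'
Greedy '<.*>' starts at first '<' and extends to the LAST '>': '<bxccaab><end>' (14 chars)
Lazy '<.*?>' starts at first '<' and stops at the FIRST '>': '<bxccaab>' (9 chars)

9


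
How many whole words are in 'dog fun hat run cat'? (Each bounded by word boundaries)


Word boundaries (\b) mark the start/end of each word.
Text: 'dog fun hat run cat'
Splitting by whitespace:
  Word 1: 'dog'
  Word 2: 'fun'
  Word 3: 'hat'
  Word 4: 'run'
  Word 5: 'cat'
Total whole words: 5

5


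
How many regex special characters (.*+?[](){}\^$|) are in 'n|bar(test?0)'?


Regex special characters are: . * + ? [ ] ( ) { } \ ^ $ |
Scanning 'n|bar(test?0)':
  pos 1: '|' -> SPECIAL
  pos 5: '(' -> SPECIAL
  pos 10: '?' -> SPECIAL
  pos 12: ')' -> SPECIAL
Special chars found: ['|', '(', '?', ')']
Total: 4

4


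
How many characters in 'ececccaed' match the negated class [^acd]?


Negated class [^acd] matches any char NOT in {a, c, d}
Scanning 'ececccaed':
  pos 0: 'e' -> MATCH
  pos 1: 'c' -> no (excluded)
  pos 2: 'e' -> MATCH
  pos 3: 'c' -> no (excluded)
  pos 4: 'c' -> no (excluded)
  pos 5: 'c' -> no (excluded)
  pos 6: 'a' -> no (excluded)
  pos 7: 'e' -> MATCH
  pos 8: 'd' -> no (excluded)
Total matches: 3

3


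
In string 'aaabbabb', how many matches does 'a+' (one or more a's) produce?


Pattern 'a+' matches one or more consecutive a's.
String: 'aaabbabb'
Scanning for runs of a:
  Match 1: 'aaa' (length 3)
  Match 2: 'a' (length 1)
Total matches: 2

2


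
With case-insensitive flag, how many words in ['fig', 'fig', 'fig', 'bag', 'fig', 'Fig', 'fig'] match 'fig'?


Case-insensitive matching: compare each word's lowercase form to 'fig'.
  'fig' -> lower='fig' -> MATCH
  'fig' -> lower='fig' -> MATCH
  'fig' -> lower='fig' -> MATCH
  'bag' -> lower='bag' -> no
  'fig' -> lower='fig' -> MATCH
  'Fig' -> lower='fig' -> MATCH
  'fig' -> lower='fig' -> MATCH
Matches: ['fig', 'fig', 'fig', 'fig', 'Fig', 'fig']
Count: 6

6


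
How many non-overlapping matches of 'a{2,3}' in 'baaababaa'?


Pattern 'a{2,3}' matches between 2 and 3 consecutive a's (greedy).
String: 'baaababaa'
Finding runs of a's and applying greedy matching:
  Run at pos 1: 'aaa' (length 3)
  Run at pos 5: 'a' (length 1)
  Run at pos 7: 'aa' (length 2)
Matches: ['aaa', 'aa']
Count: 2

2


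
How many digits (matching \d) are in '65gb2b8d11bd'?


\d matches any digit 0-9.
Scanning '65gb2b8d11bd':
  pos 0: '6' -> DIGIT
  pos 1: '5' -> DIGIT
  pos 4: '2' -> DIGIT
  pos 6: '8' -> DIGIT
  pos 8: '1' -> DIGIT
  pos 9: '1' -> DIGIT
Digits found: ['6', '5', '2', '8', '1', '1']
Total: 6

6


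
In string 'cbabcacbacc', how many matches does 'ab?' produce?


Pattern 'ab?' matches 'a' optionally followed by 'b'.
String: 'cbabcacbacc'
Scanning left to right for 'a' then checking next char:
  Match 1: 'ab' (a followed by b)
  Match 2: 'a' (a not followed by b)
  Match 3: 'a' (a not followed by b)
Total matches: 3

3


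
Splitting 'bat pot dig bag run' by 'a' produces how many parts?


Splitting by 'a' breaks the string at each occurrence of the separator.
Text: 'bat pot dig bag run'
Parts after split:
  Part 1: 'b'
  Part 2: 't pot dig b'
  Part 3: 'g run'
Total parts: 3

3


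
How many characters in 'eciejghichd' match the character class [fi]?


Character class [fi] matches any of: {f, i}
Scanning string 'eciejghichd' character by character:
  pos 0: 'e' -> no
  pos 1: 'c' -> no
  pos 2: 'i' -> MATCH
  pos 3: 'e' -> no
  pos 4: 'j' -> no
  pos 5: 'g' -> no
  pos 6: 'h' -> no
  pos 7: 'i' -> MATCH
  pos 8: 'c' -> no
  pos 9: 'h' -> no
  pos 10: 'd' -> no
Total matches: 2

2


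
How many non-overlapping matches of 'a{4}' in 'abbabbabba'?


Pattern 'a{4}' matches exactly 4 consecutive a's (greedy, non-overlapping).
String: 'abbabbabba'
Scanning for runs of a's:
  Run at pos 0: 'a' (length 1) -> 0 match(es)
  Run at pos 3: 'a' (length 1) -> 0 match(es)
  Run at pos 6: 'a' (length 1) -> 0 match(es)
  Run at pos 9: 'a' (length 1) -> 0 match(es)
Matches found: []
Total: 0

0


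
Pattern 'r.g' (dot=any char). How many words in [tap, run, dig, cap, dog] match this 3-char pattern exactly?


Pattern 'r.g' means: starts with 'r', any single char, ends with 'g'.
Checking each word (must be exactly 3 chars):
  'tap' (len=3): no
  'run' (len=3): no
  'dig' (len=3): no
  'cap' (len=3): no
  'dog' (len=3): no
Matching words: []
Total: 0

0


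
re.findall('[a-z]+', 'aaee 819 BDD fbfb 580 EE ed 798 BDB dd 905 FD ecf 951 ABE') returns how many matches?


Pattern '[a-z]+' finds one or more lowercase letters.
Text: 'aaee 819 BDD fbfb 580 EE ed 798 BDB dd 905 FD ecf 951 ABE'
Scanning for matches:
  Match 1: 'aaee'
  Match 2: 'fbfb'
  Match 3: 'ed'
  Match 4: 'dd'
  Match 5: 'ecf'
Total matches: 5

5


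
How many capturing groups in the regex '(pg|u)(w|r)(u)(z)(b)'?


To count capturing groups, count each '(' that starts a group.
Pattern: '(pg|u)(w|r)(u)(z)(b)'
Walking through the pattern:
  Position 0: '(' -> group #1
  Position 6: '(' -> group #2
  Position 11: '(' -> group #3
  Position 14: '(' -> group #4
  Position 17: '(' -> group #5
Total capturing groups: 5

5


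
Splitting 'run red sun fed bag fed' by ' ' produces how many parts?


Splitting by ' ' breaks the string at each occurrence of the separator.
Text: 'run red sun fed bag fed'
Parts after split:
  Part 1: 'run'
  Part 2: 'red'
  Part 3: 'sun'
  Part 4: 'fed'
  Part 5: 'bag'
  Part 6: 'fed'
Total parts: 6

6


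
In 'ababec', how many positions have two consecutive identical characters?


Looking for consecutive identical characters in 'ababec':
  pos 0-1: 'a' vs 'b' -> different
  pos 1-2: 'b' vs 'a' -> different
  pos 2-3: 'a' vs 'b' -> different
  pos 3-4: 'b' vs 'e' -> different
  pos 4-5: 'e' vs 'c' -> different
Consecutive identical pairs: []
Count: 0

0


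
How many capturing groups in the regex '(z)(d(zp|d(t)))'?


To count capturing groups, count each '(' that starts a group.
Pattern: '(z)(d(zp|d(t)))'
Walking through the pattern:
  Position 0: '(' -> group #1
  Position 3: '(' -> group #2
  Position 5: '(' -> group #3
  Position 10: '(' -> group #4
Total capturing groups: 4

4


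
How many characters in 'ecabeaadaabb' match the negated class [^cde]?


Negated class [^cde] matches any char NOT in {c, d, e}
Scanning 'ecabeaadaabb':
  pos 0: 'e' -> no (excluded)
  pos 1: 'c' -> no (excluded)
  pos 2: 'a' -> MATCH
  pos 3: 'b' -> MATCH
  pos 4: 'e' -> no (excluded)
  pos 5: 'a' -> MATCH
  pos 6: 'a' -> MATCH
  pos 7: 'd' -> no (excluded)
  pos 8: 'a' -> MATCH
  pos 9: 'a' -> MATCH
  pos 10: 'b' -> MATCH
  pos 11: 'b' -> MATCH
Total matches: 8

8


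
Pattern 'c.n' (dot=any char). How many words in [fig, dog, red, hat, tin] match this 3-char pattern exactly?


Pattern 'c.n' means: starts with 'c', any single char, ends with 'n'.
Checking each word (must be exactly 3 chars):
  'fig' (len=3): no
  'dog' (len=3): no
  'red' (len=3): no
  'hat' (len=3): no
  'tin' (len=3): no
Matching words: []
Total: 0

0


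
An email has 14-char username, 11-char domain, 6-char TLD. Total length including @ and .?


An email address has format: username@domain.tld
Username length: 14
'@' character: 1
Domain length: 11
'.' character: 1
TLD length: 6
Total = 14 + 1 + 11 + 1 + 6 = 33

33


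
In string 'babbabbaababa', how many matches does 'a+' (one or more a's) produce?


Pattern 'a+' matches one or more consecutive a's.
String: 'babbabbaababa'
Scanning for runs of a:
  Match 1: 'a' (length 1)
  Match 2: 'a' (length 1)
  Match 3: 'aa' (length 2)
  Match 4: 'a' (length 1)
  Match 5: 'a' (length 1)
Total matches: 5

5
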